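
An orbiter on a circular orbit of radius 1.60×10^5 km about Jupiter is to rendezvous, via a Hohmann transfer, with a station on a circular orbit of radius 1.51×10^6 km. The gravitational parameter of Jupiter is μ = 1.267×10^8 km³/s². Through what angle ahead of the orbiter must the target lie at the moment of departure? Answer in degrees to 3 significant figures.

φ = 106°

Semi-major axis of the transfer orbit: a_t = (1.600×10^5 + 1.510×10^6)/2 = 8.350×10^5 km.
The half-period of the transfer ellipse is t = π√(a_t³/μ) = 2.1296×10^5 s.
Target angular speed ω₂ = √(μ/r₂³) = 6.0663×10^-6 rad/s.
Angle swept by the target during transfer: ω₂·t = 1.2919 rad = 74.02°.
Arrival is 180° from departure on the ellipse, so φ = 180° − 74.02° = 106°.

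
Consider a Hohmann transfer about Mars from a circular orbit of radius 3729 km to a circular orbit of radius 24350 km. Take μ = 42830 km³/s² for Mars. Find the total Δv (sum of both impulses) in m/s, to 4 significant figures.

Δv = 1717 m/s

The Hohmann ellipse has a_t = (r₁ + r₂)/2 = 14039.5 km.
At r₁ the circular-orbit speed is v₁ = √(μ/r₁) = 3.389 km/s.
On the transfer ellipse at r₁, v² = μ(2/r − 1/a) gives v_p = √[μ(2/r₁ − 1/a_t)] = 4.463 km/s.
First burn Δv₁ = |v_p − v₁| = 1.074 km/s.
Circular speed at r₂: v₂ = √(μ/r₂) = 1.3262 km/s.
Transfer-orbit speed at r₂: v_a = √[μ(2/r₂ − 1/a_t)] = 0.68351 km/s.
Second burn Δv₂ = |v₂ − v_a| = 0.6427 km/s.
Δv = Δv₁ + Δv₂ = 1.074 + 0.6427 = 1.717 km/s.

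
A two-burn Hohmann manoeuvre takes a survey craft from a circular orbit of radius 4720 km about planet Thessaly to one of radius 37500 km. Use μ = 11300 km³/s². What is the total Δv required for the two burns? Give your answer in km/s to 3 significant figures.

The Hohmann ellipse has a_t = (r₁ + r₂)/2 = 21110 km.
At r₁ the circular-orbit speed is v₁ = √(μ/r₁) = 1.54728 km/s.
On the transfer ellipse at r₁, vis-viva gives v_p = √[μ(2/r₁ − 1/a_t)] = 2.06224 km/s.
First burn Δv₁ = |v_p − v₁| = 0.51496 km/s.
At r₂, v₂ = √(μ/r₂) = 0.54894 km/s.
Transfer-orbit speed at r₂: v_a = √[μ(2/r₂ − 1/a_t)] = 0.25957 km/s.
Second burn Δv₂ = |v₂ − v_a| = 0.28937 km/s.
Δv = Δv₁ + Δv₂ = 0.51496 + 0.28937 = 0.8043 km/s.

Δv = 0.804 km/s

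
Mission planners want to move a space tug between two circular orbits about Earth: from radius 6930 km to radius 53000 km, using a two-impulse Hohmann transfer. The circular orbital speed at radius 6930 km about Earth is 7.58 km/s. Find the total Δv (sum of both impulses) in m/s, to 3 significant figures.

Δv = 3920 m/s

From the circular-orbit relation v² = μ/r at r = 6930 km: μ = v²r = (7.58)² × 6930 = 3.98173×10^5 km³/s².
Semi-major axis of the transfer orbit: a_t = (6930 + 53000)/2 = 29965 km.
At r₁ the circular-orbit speed is v₁ = √(μ/r₁) = 7.5800 km/s.
Transfer-orbit speed at r₁ (v² = μ(2/r − 1/a)): v_p = √[μ(2/r₁ − 1/a_t)] = 10.081 km/s.
First burn Δv₁ = |v_p − v₁| = 2.501 km/s.
At r₂, v₂ = √(μ/r₂) = 2.741 km/s.
Transfer-orbit speed at r₂: v_a = √[μ(2/r₂ − 1/a_t)] = 1.318 km/s.
Second burn Δv₂ = |v₂ − v_a| = 1.423 km/s.
Δv = Δv₁ + Δv₂ = 2.501 + 1.423 = 3.924 km/s.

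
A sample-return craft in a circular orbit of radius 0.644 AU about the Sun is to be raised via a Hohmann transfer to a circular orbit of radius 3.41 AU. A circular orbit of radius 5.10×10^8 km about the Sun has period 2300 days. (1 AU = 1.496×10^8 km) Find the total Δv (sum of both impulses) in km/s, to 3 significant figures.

From Kepler's third law T² = 4π²r³/μ at r = 5.10×10^8 km, T = 2300 days = 2300 × 86400 s = 1.9872×10^8 s: μ = 4π²r³/T² = 1.32613×10^11 km³/s².
In km: r₁ = 0.644 × 1.496×10^8 = 9.63424×10^7 km; r₂ = 3.41 × 1.496×10^8 = 5.10136×10^8 km.
Transfer-ellipse semi-major axis a_t = (r₁ + r₂)/2 = (9.63424×10^7 + 5.10136×10^8)/2 = 3.032392×10^8 km.
At r₁ the circular-orbit speed is v₁ = √(μ/r₁) = 37.10 km/s.
Transfer-orbit speed at r₁ (v² = μ(2/r − 1/a)): v_p = √[μ(2/r₁ − 1/a_t)] = 48.12 km/s.
First burn Δv₁ = |v_p − v₁| = 11.020 km/s.
Circular speed at r₂: v₂ = √(μ/r₂) = 16.1232 km/s.
Transfer-orbit speed at r₂: v_a = √[μ(2/r₂ − 1/a_t)] = 9.08796 km/s.
Second burn Δv₂ = |v₂ − v_a| = 7.0352 km/s.
Total Δv = Δv₁ + Δv₂ = 18.06 km/s.

Δv = 18.1 km/s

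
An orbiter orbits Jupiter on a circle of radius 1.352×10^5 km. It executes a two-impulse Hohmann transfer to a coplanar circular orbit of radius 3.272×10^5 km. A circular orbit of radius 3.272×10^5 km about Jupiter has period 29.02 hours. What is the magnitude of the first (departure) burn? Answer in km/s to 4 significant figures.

Δv₁ = 5.805 km/s

From Kepler's third law T² = 4π²r³/μ at r = 3.272×10^5 km, T = 29.02 hours = 29.02 × 3600 s = 1.04472×10^5 s: μ = 4π²r³/T² = 1.26707×10^8 km³/s².
The Hohmann ellipse has a_t = (r₁ + r₂)/2 = 2.312×10^5 km.
On the circular orbit at r = 1.352×10^5 km, v_c = √(μ/r) = 30.6134 km/s.
Vis-viva on the transfer ellipse at r = 1.352×10^5 km gives v_t = √[μ(2/r − 1/a_t)] = 36.4187 km/s.
Δv₁ = |v_t − v_c| = |36.4187 − 30.6134| = 5.805 km/s.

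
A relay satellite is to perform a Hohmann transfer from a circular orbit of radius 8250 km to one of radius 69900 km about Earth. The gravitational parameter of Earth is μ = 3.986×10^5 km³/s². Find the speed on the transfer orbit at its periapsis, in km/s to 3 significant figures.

v = 9.30 km/s

Semi-major axis of the transfer orbit: a_t = (8250 + 69900)/2 = 39075 km.
At periapsis, r = 8250 km.
From the vis-viva equation, v = √[μ(2/r − 1/a_t)] = 9.297 km/s.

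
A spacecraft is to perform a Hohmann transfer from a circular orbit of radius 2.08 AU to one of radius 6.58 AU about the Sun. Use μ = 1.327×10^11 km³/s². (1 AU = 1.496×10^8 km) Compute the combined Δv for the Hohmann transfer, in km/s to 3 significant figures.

In km: r₁ = 2.08 × 1.496×10^8 = 3.11168×10^8 km; r₂ = 6.58 × 1.496×10^8 = 9.84368×10^8 km.
The Hohmann ellipse has a_t = (r₁ + r₂)/2 = 6.47768×10^8 km.
Circular speed at r₁: v₁ = √(μ/r₁) = √(1.327×10^11/3.11168×10^8) = 20.6509 km/s.
On the transfer ellipse at r₁, vis-viva gives v_p = √[μ(2/r₁ − 1/a_t)] = 25.4570 km/s.
First burn Δv₁ = |v_p − v₁| = 4.8061 km/s.
Circular speed at r₂: v₂ = √(μ/r₂) = 11.6107 km/s.
Transfer-orbit speed at r₂: v_a = √[μ(2/r₂ − 1/a_t)] = 8.04719 km/s.
Second burn Δv₂ = |v₂ − v_a| = 3.5635 km/s.
Δv = Δv₁ + Δv₂ = 4.8061 + 3.5635 = 8.370 km/s.

Δv = 8.37 km/s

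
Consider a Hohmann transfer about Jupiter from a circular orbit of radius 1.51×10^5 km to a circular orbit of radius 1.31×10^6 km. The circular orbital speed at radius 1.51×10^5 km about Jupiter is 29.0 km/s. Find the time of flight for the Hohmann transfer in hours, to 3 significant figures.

From the circular-orbit relation v² = μ/r at r = 1.51×10^5 km: μ = v²r = (29.0)² × 1.51×10^5 = 1.26991×10^8 km³/s².
Transfer-ellipse semi-major axis a_t = (r₁ + r₂)/2 = (1.510×10^5 + 1.310×10^6)/2 = 7.305×10^5 km.
Half the transfer-orbit period gives t = π√(a_t³/μ) = 1.74058×10^5 s.
Converting: 1.74058×10^5 s ÷ 3600 s/hour = 48.3 hours.

t = 48.3 hours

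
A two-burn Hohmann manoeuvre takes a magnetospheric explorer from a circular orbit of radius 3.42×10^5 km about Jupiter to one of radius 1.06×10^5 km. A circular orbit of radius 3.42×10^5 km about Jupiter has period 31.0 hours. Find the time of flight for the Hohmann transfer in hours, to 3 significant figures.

t = 8.22 hours

From Kepler's third law T² = 4π²r³/μ at r = 3.42×10^5 km, T = 31.0 hours = 31.0 × 3600 s = 1.116×10^5 s: μ = 4π²r³/T² = 1.26797×10^8 km³/s².
Transfer-ellipse semi-major axis a_t = (r₁ + r₂)/2 = (3.420×10^5 + 1.060×10^5)/2 = 2.240×10^5 km.
By Kepler's third law the transfer-orbit period is T = 2π√(a_t³/μ), so t = T/2 = 29580 s.
Converting: 29580 s ÷ 3600 s/hour = 8.22 hours.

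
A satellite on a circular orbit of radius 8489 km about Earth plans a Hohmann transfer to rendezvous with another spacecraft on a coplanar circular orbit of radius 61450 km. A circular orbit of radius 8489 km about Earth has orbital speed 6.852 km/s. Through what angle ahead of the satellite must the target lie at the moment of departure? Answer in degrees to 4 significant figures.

From the circular-orbit relation v² = μ/r at r = 8489 km: μ = v²r = (6.852)² × 8489 = 3.98558×10^5 km³/s².
Semi-major axis of the transfer orbit: a_t = (8489 + 61450)/2 = 34969.5 km.
Transfer time t = π√(a_t³/μ) = 32542 s.
Target angular speed ω₂ = √(μ/r₂³) = 4.1444×10^-5 rad/s.
Angle swept by the target during transfer: ω₂·t = 1.3487 rad = 77.27°.
Arrival is 180° from departure on the ellipse, so φ = 180° − 77.27° = 102.7°.

φ = 102.7°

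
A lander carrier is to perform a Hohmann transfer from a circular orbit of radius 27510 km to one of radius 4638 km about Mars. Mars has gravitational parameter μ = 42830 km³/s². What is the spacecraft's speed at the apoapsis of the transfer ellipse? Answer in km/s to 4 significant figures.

The Hohmann ellipse has a_t = (r₁ + r₂)/2 = 16074 km.
At apoapsis, r = 27510 km.
Applying v² = μ(2/r − 1/a_t): v = 0.6702 km/s.

v = 0.6702 km/s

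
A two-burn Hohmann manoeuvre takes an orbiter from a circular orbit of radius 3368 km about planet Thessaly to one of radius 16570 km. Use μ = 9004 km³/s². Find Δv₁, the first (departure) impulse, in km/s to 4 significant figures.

Δv₁ = 0.4729 km/s

Transfer-ellipse semi-major axis a_t = (r₁ + r₂)/2 = (3368 + 16570)/2 = 9969 km.
On the circular orbit at r = 3368 km, v_c = √(μ/r) = 1.6351 km/s.
Transfer-orbit speed at the same r (vis-viva, a = a_t): v_t = √[μ(2/r − 1/a_t)] = 2.1080 km/s.
Δv₁ = |v_t − v_c| = |2.1080 − 1.6351| = 0.4729 km/s.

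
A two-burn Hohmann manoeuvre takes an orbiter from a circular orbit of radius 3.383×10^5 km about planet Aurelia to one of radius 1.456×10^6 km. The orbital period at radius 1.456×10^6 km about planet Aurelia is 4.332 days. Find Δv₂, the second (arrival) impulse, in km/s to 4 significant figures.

From Kepler's third law T² = 4π²r³/μ at r = 1.456×10^6 km, T = 4.332 days = 4.332 × 86400 s = 3.742848×10^5 s: μ = 4π²r³/T² = 8.69840×10^8 km³/s².
Transfer-ellipse semi-major axis a_t = (r₁ + r₂)/2 = (3.383×10^5 + 1.456×10^6)/2 = 8.9715×10^5 km.
Circular speed at r = 1.456×10^6 km: v_c = √(μ/r) = 24.442 km/s.
Vis-viva on the transfer ellipse at r = 1.456×10^6 km gives v_t = √[μ(2/r − 1/a_t)] = 15.009 km/s.
Δv₂ = |v_t − v_c| = |15.009 − 24.442| = 9.433 km/s.

Δv₂ = 9.433 km/s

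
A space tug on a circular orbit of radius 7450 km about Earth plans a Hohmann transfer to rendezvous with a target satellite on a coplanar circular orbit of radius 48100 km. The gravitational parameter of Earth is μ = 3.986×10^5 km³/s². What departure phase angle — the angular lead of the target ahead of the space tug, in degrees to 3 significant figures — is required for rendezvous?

Semi-major axis of the transfer orbit: a_t = (7450 + 48100)/2 = 27775 km.
Transfer time t = π√(a_t³/μ) = 23034 s.
The target's mean motion on its circular orbit is ω₂ = √(μ/r₂³) = 5.9848×10^-5 rad/s.
Angle swept by the target during transfer: ω₂·t = 1.3785 rad = 78.98°.
The space tug traverses 180° on the transfer ellipse, so the target must lead by 180° − 78.98° = 101°.

φ = 101°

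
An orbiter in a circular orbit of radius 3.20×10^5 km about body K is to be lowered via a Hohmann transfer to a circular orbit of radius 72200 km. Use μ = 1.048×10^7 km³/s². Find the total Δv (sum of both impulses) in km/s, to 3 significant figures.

Semi-major axis of the transfer orbit: a_t = (3.200×10^5 + 72200)/2 = 1.961×10^5 km.
Circular speed at r₁: v₁ = √(μ/r₁) = √(1.048×10^7/3.200×10^5) = 5.72276 km/s.
Transfer-orbit speed at r₁ (vis-viva): v_a = √[μ(2/r₁ − 1/a_t)] = 3.47245 km/s.
First burn Δv₁ = |v_a − v₁| = 2.2503 km/s.
Circular speed at r₂: v₂ = √(μ/r₂) = 12.0479 km/s.
Transfer-orbit speed at r₂: v_p = √[μ(2/r₂ − 1/a_t)] = 15.3903 km/s.
Second burn Δv₂ = |v₂ − v_p| = 3.3424 km/s.
Total Δv = Δv₁ + Δv₂ = 5.593 km/s.

Δv = 5.59 km/s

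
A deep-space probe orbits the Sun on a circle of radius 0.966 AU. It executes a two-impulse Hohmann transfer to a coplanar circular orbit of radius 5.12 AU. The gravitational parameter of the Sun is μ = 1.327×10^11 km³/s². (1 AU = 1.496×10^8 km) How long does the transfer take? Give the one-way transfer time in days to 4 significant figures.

In km: r₁ = 0.966 × 1.496×10^8 = 1.445136×10^8 km; r₂ = 5.12 × 1.496×10^8 = 7.65952×10^8 km.
The Hohmann ellipse has a_t = (r₁ + r₂)/2 = 4.552328×10^8 km.
Transfer time t = π√(a_t³/μ) = π√((4.552328×10^8)³ / 1.327×10^11) = 8.3765×10^7 s.
Converting: 8.3765×10^7 s ÷ 86400 s/day = 969.5 days.

t = 969.5 days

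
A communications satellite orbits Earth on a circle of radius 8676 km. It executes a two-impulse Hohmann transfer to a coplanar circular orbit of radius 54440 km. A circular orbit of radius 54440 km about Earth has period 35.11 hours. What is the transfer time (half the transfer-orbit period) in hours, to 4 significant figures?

From Kepler's third law T² = 4π²r³/μ at r = 54440 km, T = 35.11 hours = 35.11 × 3600 s = 1.26396×10^5 s: μ = 4π²r³/T² = 3.98701×10^5 km³/s².
Transfer-ellipse semi-major axis a_t = (r₁ + r₂)/2 = (8676 + 54440)/2 = 31558 km.
Transfer time t = π√(a_t³/μ) = π√((31558)³ / 3.98701×10^5) = 27893 s.
Converting: 27893 s ÷ 3600 s/hour = 7.748 hours.

t = 7.748 hours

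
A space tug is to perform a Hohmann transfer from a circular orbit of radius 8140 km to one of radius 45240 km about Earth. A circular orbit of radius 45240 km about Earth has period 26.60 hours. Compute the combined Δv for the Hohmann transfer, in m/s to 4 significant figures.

From Kepler's third law T² = 4π²r³/μ at r = 45240 km, T = 26.60 hours = 26.60 × 3600 s = 95760 s: μ = 4π²r³/T² = 3.98620×10^5 km³/s².
The Hohmann ellipse has a_t = (r₁ + r₂)/2 = 26690 km.
Circular speed at r₁: v₁ = √(μ/r₁) = √(3.98620×10^5/8140) = 6.998 km/s.
On the transfer ellipse at r₁, vis-viva gives v_p = √[μ(2/r₁ − 1/a_t)] = 9.111 km/s.
First burn Δv₁ = |v_p − v₁| = 2.113 km/s.
At r₂, v₂ = √(μ/r₂) = 2.968 km/s.
Transfer-orbit speed at r₂: v_a = √[μ(2/r₂ − 1/a_t)] = 1.639 km/s.
Second burn Δv₂ = |v₂ − v_a| = 1.329 km/s.
Δv = Δv₁ + Δv₂ = 2.113 + 1.329 = 3.442 km/s.

Δv = 3442 m/s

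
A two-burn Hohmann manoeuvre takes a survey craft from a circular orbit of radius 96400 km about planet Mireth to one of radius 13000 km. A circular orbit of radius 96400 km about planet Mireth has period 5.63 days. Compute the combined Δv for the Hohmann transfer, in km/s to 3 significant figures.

Δv = 1.75 km/s

From Kepler's third law T² = 4π²r³/μ at r = 96400 km, T = 5.63 days = 5.63 × 86400 s = 4.86432×10^5 s: μ = 4π²r³/T² = 1.49467×10^5 km³/s².
Semi-major axis of the transfer orbit: a_t = (96400 + 13000)/2 = 54700 km.
Circular speed at r₁: v₁ = √(μ/r₁) = √(1.49467×10^5/96400) = 1.2452 km/s.
On the transfer ellipse at r₁, vis-viva gives v_a = √[μ(2/r₁ − 1/a_t)] = 0.60703 km/s.
First burn Δv₁ = |v_a − v₁| = 0.6382 km/s.
Circular speed at r₂: v₂ = √(μ/r₂) = 3.3908 km/s.
Transfer-orbit speed at r₂: v_p = √[μ(2/r₂ − 1/a_t)] = 4.5014 km/s.
Second burn Δv₂ = |v₂ − v_p| = 1.111 km/s.
Δv = Δv₁ + Δv₂ = 0.6382 + 1.111 = 1.749 km/s.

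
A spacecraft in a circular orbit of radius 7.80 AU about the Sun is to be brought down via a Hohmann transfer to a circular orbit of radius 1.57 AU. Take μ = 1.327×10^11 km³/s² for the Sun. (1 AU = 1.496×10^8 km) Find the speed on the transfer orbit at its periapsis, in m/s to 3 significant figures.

In km: r₁ = 7.80 × 1.496×10^8 = 1.16688×10^9 km; r₂ = 1.57 × 1.496×10^8 = 2.34872×10^8 km.
Transfer-ellipse semi-major axis a_t = (r₁ + r₂)/2 = (1.16688×10^9 + 2.34872×10^8)/2 = 7.00876×10^8 km.
At periapsis, r = 2.34872×10^8 km.
Applying v² = μ(2/r − 1/a_t): v = 30.67 km/s.

v = 30700 m/s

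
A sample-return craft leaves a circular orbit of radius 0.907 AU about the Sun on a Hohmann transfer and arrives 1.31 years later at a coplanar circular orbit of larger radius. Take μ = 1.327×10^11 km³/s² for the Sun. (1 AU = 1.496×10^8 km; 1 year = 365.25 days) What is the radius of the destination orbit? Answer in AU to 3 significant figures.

r₂ = 2.89 AU

In km: r₁ = 0.907 × 1.496×10^8 = 1.356872×10^8 km.
Transfer time t = 1.31 years × 365.25 × 86400 s = 4.1340456×10^7 s, and t = π√(a_t³/μ).
So a_t = (μ t²/π²)^(1/3) = (1.327×10^11 × (4.1340456×10^7)² / π²)^(1/3) = 2.8430×10^8 km.
Since a_t = (r₁ + r₂)/2, r₂ = 2a_t − r₁ = 2×2.8430×10^8 − 1.356872×10^8 = 4.329128×10^8 km.
In AU: r₂ = 4.329128×10^8 / 1.496×10^8 = 2.89 AU.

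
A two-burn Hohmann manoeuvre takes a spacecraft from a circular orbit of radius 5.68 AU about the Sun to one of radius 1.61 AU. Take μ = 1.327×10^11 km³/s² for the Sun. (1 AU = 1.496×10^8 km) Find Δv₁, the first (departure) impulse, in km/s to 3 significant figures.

In km: r₁ = 5.68 × 1.496×10^8 = 8.49728×10^8 km; r₂ = 1.61 × 1.496×10^8 = 2.40856×10^8 km.
Semi-major axis of the transfer orbit: a_t = (8.49728×10^8 + 2.40856×10^8)/2 = 5.45292×10^8 km.
Circular speed at r = 8.49728×10^8 km: v_c = √(μ/r) = 12.4967 km/s.
Vis-viva on the transfer ellipse at r = 8.49728×10^8 km gives v_t = √[μ(2/r − 1/a_t)] = 8.30538 km/s.
Δv₁ = |v_t − v_c| = |8.30538 − 12.4967| = 4.191 km/s.

Δv₁ = 4.19 km/s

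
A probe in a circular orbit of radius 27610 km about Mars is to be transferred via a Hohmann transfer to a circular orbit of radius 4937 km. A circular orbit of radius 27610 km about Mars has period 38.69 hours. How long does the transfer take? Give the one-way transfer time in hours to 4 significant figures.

From Kepler's third law T² = 4π²r³/μ at r = 27610 km, T = 38.69 hours = 38.69 × 3600 s = 1.39284×10^5 s: μ = 4π²r³/T² = 42830.8 km³/s².
Transfer-ellipse semi-major axis a_t = (r₁ + r₂)/2 = (27610 + 4937)/2 = 16273.5 km.
By Kepler's third law the transfer-orbit period is T = 2π√(a_t³/μ), so t = T/2 = 31513 s.
Converting: 31513 s ÷ 3600 s/hour = 8.754 hours.

t = 8.754 hours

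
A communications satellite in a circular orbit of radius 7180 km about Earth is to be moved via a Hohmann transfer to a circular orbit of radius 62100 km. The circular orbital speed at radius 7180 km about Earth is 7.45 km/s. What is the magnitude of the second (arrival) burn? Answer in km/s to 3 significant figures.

Δv₂ = 1.38 km/s

From the circular-orbit relation v² = μ/r at r = 7180 km: μ = v²r = (7.45)² × 7180 = 3.98508×10^5 km³/s².
The Hohmann ellipse has a_t = (r₁ + r₂)/2 = 34640 km.
Circular speed at r = 62100 km: v_c = √(μ/r) = 2.533 km/s.
Vis-viva on the transfer ellipse at r = 62100 km gives v_t = √[μ(2/r − 1/a_t)] = 1.153 km/s.
Δv₂ = |v_t − v_c| = |1.153 − 2.533| = 1.380 km/s.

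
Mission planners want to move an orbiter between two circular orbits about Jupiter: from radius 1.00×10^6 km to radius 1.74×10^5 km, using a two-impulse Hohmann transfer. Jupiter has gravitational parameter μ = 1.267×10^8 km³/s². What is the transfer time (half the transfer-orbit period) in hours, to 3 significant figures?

t = 34.9 hours

Transfer-ellipse semi-major axis a_t = (r₁ + r₂)/2 = (1.000×10^6 + 1.740×10^5)/2 = 5.870×10^5 km.
Transfer time t = π√(a_t³/μ) = π√((5.870×10^5)³ / 1.267×10^8) = 1.255×10^5 s.
Converting: 1.255×10^5 s ÷ 3600 s/hour = 34.9 hours.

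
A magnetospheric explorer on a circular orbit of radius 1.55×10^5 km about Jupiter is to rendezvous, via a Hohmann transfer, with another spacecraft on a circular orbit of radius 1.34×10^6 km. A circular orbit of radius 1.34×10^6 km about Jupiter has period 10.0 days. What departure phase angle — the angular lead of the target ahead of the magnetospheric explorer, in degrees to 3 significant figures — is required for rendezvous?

From Kepler's third law T² = 4π²r³/μ at r = 1.34×10^6 km, T = 10.0 days = 10.0 × 86400 s = 8.640×10^5 s: μ = 4π²r³/T² = 1.27247×10^8 km³/s².
The Hohmann ellipse has a_t = (r₁ + r₂)/2 = 7.475×10^5 km.
The half-period of the transfer ellipse is t = π√(a_t³/μ) = 1.7999×10^5 s.
The target's mean motion on its circular orbit is ω₂ = √(μ/r₂³) = 7.2722×10^-6 rad/s.
Angle swept by the target during transfer: ω₂·t = 1.3089 rad = 74.99°.
Arrival is 180° from departure on the ellipse, so φ = 180° − 74.99° = 105°.

φ = 105°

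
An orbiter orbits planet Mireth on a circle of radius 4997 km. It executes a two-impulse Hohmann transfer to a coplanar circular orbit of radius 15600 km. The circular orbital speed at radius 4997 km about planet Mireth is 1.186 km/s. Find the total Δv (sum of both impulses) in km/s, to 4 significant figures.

From the circular-orbit relation v² = μ/r at r = 4997 km: μ = v²r = (1.186)² × 4997 = 7028.76 km³/s².
Semi-major axis of the transfer orbit: a_t = (4997 + 15600)/2 = 10298.5 km.
Circular speed at r₁: v₁ = √(μ/r₁) = √(7028.76/4997) = 1.1860 km/s.
Transfer-orbit speed at r₁ (v² = μ(2/r − 1/a)): v_p = √[μ(2/r₁ − 1/a_t)] = 1.4597 km/s.
First burn Δv₁ = |v_p − v₁| = 0.2737 km/s.
Circular speed at r₂: v₂ = √(μ/r₂) = 0.67124 km/s.
Transfer-orbit speed at r₂: v_a = √[μ(2/r₂ − 1/a_t)] = 0.46757 km/s.
Second burn Δv₂ = |v₂ − v_a| = 0.2037 km/s.
Δv = Δv₁ + Δv₂ = 0.2737 + 0.2037 = 0.4774 km/s.

Δv = 0.4774 km/s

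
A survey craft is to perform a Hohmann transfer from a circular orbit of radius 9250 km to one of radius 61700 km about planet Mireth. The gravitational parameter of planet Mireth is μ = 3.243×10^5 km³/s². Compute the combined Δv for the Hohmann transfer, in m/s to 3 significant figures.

Δv = 3010 m/s

Transfer-ellipse semi-major axis a_t = (r₁ + r₂)/2 = (9250 + 61700)/2 = 35475 km.
Circular speed at r₁: v₁ = √(μ/r₁) = √(3.243×10^5/9250) = 5.921 km/s.
Transfer-orbit speed at r₁ (vis-viva equation): v_p = √[μ(2/r₁ − 1/a_t)] = 7.809 km/s.
First burn Δv₁ = |v_p − v₁| = 1.888 km/s.
At r₂, v₂ = √(μ/r₂) = 2.293 km/s.
Transfer-orbit speed at r₂: v_a = √[μ(2/r₂ − 1/a_t)] = 1.171 km/s.
Second burn Δv₂ = |v₂ − v_a| = 1.122 km/s.
Total Δv = Δv₁ + Δv₂ = 3.010 km/s.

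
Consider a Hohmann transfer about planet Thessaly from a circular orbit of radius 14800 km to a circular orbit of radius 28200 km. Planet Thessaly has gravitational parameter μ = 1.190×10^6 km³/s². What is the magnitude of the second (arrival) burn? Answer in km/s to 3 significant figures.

Δv₂ = 1.11 km/s

Semi-major axis of the transfer orbit: a_t = (14800 + 28200)/2 = 21500 km.
On the circular orbit at r = 28200 km, v_c = √(μ/r) = 6.496 km/s.
Vis-viva on the transfer ellipse at r = 28200 km gives v_t = √[μ(2/r − 1/a_t)] = 5.390 km/s.
Δv₂ = |v_t − v_c| = |5.390 − 6.496| = 1.106 km/s.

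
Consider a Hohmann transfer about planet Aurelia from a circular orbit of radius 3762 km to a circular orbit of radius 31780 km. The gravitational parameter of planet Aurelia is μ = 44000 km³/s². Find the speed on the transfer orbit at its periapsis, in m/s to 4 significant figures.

Transfer-ellipse semi-major axis a_t = (r₁ + r₂)/2 = (3762 + 31780)/2 = 17771 km.
The periapsis of the transfer ellipse is at r = 3762 km.
From the vis-viva equation, v = √[μ(2/r − 1/a_t)] = 4.573 km/s.

v = 4573 m/s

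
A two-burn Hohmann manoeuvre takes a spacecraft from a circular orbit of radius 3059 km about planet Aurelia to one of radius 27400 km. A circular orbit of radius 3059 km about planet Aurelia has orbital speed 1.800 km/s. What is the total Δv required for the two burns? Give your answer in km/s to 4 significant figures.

Δv = 0.9463 km/s

From the circular-orbit relation v² = μ/r at r = 3059 km: μ = v²r = (1.800)² × 3059 = 9911.16 km³/s².
Transfer-ellipse semi-major axis a_t = (r₁ + r₂)/2 = (3059 + 27400)/2 = 15229.5 km.
Circular speed at r₁: v₁ = √(μ/r₁) = √(9911.16/3059) = 1.8000 km/s.
Transfer-orbit speed at r₁ (v² = μ(2/r − 1/a)): v_p = √[μ(2/r₁ − 1/a_t)] = 2.4144 km/s.
First burn Δv₁ = |v_p − v₁| = 0.6144 km/s.
Circular speed at r₂: v₂ = √(μ/r₂) = 0.6014 km/s.
Transfer-orbit speed at r₂: v_a = √[μ(2/r₂ − 1/a_t)] = 0.2695 km/s.
Second burn Δv₂ = |v₂ − v_a| = 0.3319 km/s.
Total Δv = Δv₁ + Δv₂ = 0.9463 km/s.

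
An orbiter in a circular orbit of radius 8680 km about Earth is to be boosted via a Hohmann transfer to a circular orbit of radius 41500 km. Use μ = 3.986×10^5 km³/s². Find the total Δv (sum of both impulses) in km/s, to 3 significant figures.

Transfer-ellipse semi-major axis a_t = (r₁ + r₂)/2 = (8680 + 41500)/2 = 25090 km.
Circular speed at r₁: v₁ = √(μ/r₁) = √(3.986×10^5/8680) = 6.7766 km/s.
Transfer-orbit speed at r₁ (vis-viva equation): v_p = √[μ(2/r₁ − 1/a_t)] = 8.7153 km/s.
First burn Δv₁ = |v_p − v₁| = 1.939 km/s.
Circular speed at r₂: v₂ = √(μ/r₂) = 3.099 km/s.
Transfer-orbit speed at r₂: v_a = √[μ(2/r₂ − 1/a_t)] = 1.823 km/s.
Second burn Δv₂ = |v₂ − v_a| = 1.276 km/s.
Δv = Δv₁ + Δv₂ = 1.939 + 1.276 = 3.215 km/s.

Δv = 3.22 km/s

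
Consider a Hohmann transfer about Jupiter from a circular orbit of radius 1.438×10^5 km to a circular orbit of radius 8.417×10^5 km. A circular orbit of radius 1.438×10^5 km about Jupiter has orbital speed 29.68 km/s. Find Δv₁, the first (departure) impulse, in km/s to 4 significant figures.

Δv₁ = 9.111 km/s

From the circular-orbit relation v² = μ/r at r = 1.438×10^5 km: μ = v²r = (29.68)² × 1.438×10^5 = 1.26674×10^8 km³/s².
Transfer-ellipse semi-major axis a_t = (r₁ + r₂)/2 = (1.438×10^5 + 8.417×10^5)/2 = 4.9275×10^5 km.
Circular speed at r = 1.438×10^5 km: v_c = √(μ/r) = 29.680 km/s.
Transfer-orbit speed at the same r (vis-viva, a = a_t): v_t = √[μ(2/r − 1/a_t)] = 38.791 km/s.
Δv₁ = |v_t − v_c| = |38.791 − 29.680| = 9.111 km/s.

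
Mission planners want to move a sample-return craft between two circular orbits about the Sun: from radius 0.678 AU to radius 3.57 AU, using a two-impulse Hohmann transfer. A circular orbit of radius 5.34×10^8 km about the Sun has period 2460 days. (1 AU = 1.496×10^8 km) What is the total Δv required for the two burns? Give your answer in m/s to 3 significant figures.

From Kepler's third law T² = 4π²r³/μ at r = 5.34×10^8 km, T = 2460 days = 2460 × 86400 s = 2.12544×10^8 s: μ = 4π²r³/T² = 1.33072×10^11 km³/s².
In km: r₁ = 0.678 × 1.496×10^8 = 1.014288×10^8 km; r₂ = 3.57 × 1.496×10^8 = 5.34072×10^8 km.
Transfer-ellipse semi-major axis a_t = (r₁ + r₂)/2 = (1.014288×10^8 + 5.34072×10^8)/2 = 3.177504×10^8 km.
Circular speed at r₁: v₁ = √(μ/r₁) = √(1.33072×10^11/1.014288×10^8) = 36.221 km/s.
Transfer-orbit speed at r₁ (vis-viva equation): v_p = √[μ(2/r₁ − 1/a_t)] = 46.959 km/s.
First burn Δv₁ = |v_p − v₁| = 10.738 km/s.
Circular speed at r₂: v₂ = √(μ/r₂) = 15.785 km/s.
Transfer-orbit speed at r₂: v_a = √[μ(2/r₂ − 1/a_t)] = 8.9183 km/s.
Second burn Δv₂ = |v₂ − v_a| = 6.8667 km/s.
Total Δv = Δv₁ + Δv₂ = 17.60 km/s.

Δv = 17600 m/s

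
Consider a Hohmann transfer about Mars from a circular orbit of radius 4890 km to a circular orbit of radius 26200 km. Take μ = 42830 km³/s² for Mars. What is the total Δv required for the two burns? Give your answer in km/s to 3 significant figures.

Δv = 1.44 km/s

Transfer-ellipse semi-major axis a_t = (r₁ + r₂)/2 = (4890 + 26200)/2 = 15545 km.
Circular speed at r₁: v₁ = √(μ/r₁) = √(42830/4890) = 2.959509 km/s.
On the transfer ellipse at r₁, vis-viva equation gives v_p = √[μ(2/r₁ − 1/a_t)] = 3.842155 km/s.
First burn Δv₁ = |v_p − v₁| = 0.8826 km/s.
At r₂, v₂ = √(μ/r₂) = 1.2786 km/s.
Transfer-orbit speed at r₂: v_a = √[μ(2/r₂ − 1/a_t)] = 0.71710 km/s.
Second burn Δv₂ = |v₂ − v_a| = 0.5615 km/s.
Δv = Δv₁ + Δv₂ = 0.8826 + 0.5615 = 1.444 km/s.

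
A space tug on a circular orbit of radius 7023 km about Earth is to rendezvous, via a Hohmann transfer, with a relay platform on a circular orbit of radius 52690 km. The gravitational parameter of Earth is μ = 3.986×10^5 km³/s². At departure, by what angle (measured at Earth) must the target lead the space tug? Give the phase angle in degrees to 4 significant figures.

φ = 103.2°

Transfer-ellipse semi-major axis a_t = (r₁ + r₂)/2 = (7023 + 52690)/2 = 29856.5 km.
The half-period of the transfer ellipse is t = π√(a_t³/μ) = 25670 s.
The target's mean motion on its circular orbit is ω₂ = √(μ/r₂³) = 5.220×10^-5 rad/s.
Angle swept by the target during transfer: ω₂·t = 1.340 rad = 76.78°.
Arrival is 180° from departure on the ellipse, so φ = 180° − 76.78° = 103.2°.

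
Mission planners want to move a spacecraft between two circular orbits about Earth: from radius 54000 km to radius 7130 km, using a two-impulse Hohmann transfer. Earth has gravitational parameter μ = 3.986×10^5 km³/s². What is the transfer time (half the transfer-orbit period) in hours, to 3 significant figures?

t = 7.39 hours

Semi-major axis of the transfer orbit: a_t = (54000 + 7130)/2 = 30565 km.
Transfer time t = π√(a_t³/μ) = π√((30565)³ / 3.986×10^5) = 26590 s.
Converting: 26590 s ÷ 3600 s/hour = 7.39 hours.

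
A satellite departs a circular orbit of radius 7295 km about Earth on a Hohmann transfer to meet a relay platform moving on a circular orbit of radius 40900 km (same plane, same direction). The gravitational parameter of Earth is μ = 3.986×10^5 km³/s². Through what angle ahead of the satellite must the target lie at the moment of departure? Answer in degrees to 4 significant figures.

φ = 98.60°

The Hohmann ellipse has a_t = (r₁ + r₂)/2 = 24097.5 km.
The half-period of the transfer ellipse is t = π√(a_t³/μ) = 18614 s.
The target's mean motion on its circular orbit is ω₂ = √(μ/r₂³) = 7.6328×10^-5 rad/s.
Angle swept by the target during transfer: ω₂·t = 1.42077 rad = 81.40°.
The satellite traverses 180° on the transfer ellipse, so the target must lead by 180° − 81.40° = 98.60°.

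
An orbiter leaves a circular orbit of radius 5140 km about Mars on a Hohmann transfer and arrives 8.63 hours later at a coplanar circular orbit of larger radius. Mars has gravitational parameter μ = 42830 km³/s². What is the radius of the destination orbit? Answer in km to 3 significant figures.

Transfer time t = 8.63 hours = 31068 s, and t = π√(a_t³/μ).
So a_t = (μ t²/π²)^(1/3) = (42830 × (31068)² / π²)^(1/3) = 16120 km.
Since a_t = (r₁ + r₂)/2, r₂ = 2a_t − r₁ = 2×16120 − 5140 = 27100 km.

r₂ = 27100 km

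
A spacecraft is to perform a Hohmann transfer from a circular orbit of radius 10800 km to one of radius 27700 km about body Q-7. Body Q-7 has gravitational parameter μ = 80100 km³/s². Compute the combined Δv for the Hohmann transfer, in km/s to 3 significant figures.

Δv = 0.970 km/s

Transfer-ellipse semi-major axis a_t = (r₁ + r₂)/2 = (10800 + 27700)/2 = 19250 km.
At r₁ the circular-orbit speed is v₁ = √(μ/r₁) = 2.72336 km/s.
On the transfer ellipse at r₁, v² = μ(2/r − 1/a) gives v_p = √[μ(2/r₁ − 1/a_t)] = 3.26685 km/s.
First burn Δv₁ = |v_p − v₁| = 0.5435 km/s.
Circular speed at r₂: v₂ = √(μ/r₂) = 1.7005 km/s.
Transfer-orbit speed at r₂: v_a = √[μ(2/r₂ − 1/a_t)] = 1.2737 km/s.
Second burn Δv₂ = |v₂ − v_a| = 0.4268 km/s.
Δv = Δv₁ + Δv₂ = 0.5435 + 0.4268 = 0.9703 km/s.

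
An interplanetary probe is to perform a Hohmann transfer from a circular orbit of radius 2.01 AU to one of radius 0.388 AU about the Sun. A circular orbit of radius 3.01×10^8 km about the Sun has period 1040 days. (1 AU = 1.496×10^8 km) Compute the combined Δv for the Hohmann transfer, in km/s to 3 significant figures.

Δv = 23.2 km/s

From Kepler's third law T² = 4π²r³/μ at r = 3.01×10^8 km, T = 1040 days = 1040 × 86400 s = 8.9856×10^7 s: μ = 4π²r³/T² = 1.33341×10^11 km³/s².
In km: r₁ = 2.01 × 1.496×10^8 = 3.00696×10^8 km; r₂ = 0.388 × 1.496×10^8 = 5.80448×10^7 km.
Semi-major axis of the transfer orbit: a_t = (3.00696×10^8 + 5.80448×10^7)/2 = 1.793704×10^8 km.
At r₁ the circular-orbit speed is v₁ = √(μ/r₁) = 21.058 km/s.
Transfer-orbit speed at r₁ (vis-viva equation): v_a = √[μ(2/r₁ − 1/a_t)] = 11.979 km/s.
First burn Δv₁ = |v_a − v₁| = 9.079 km/s.
At r₂, v₂ = √(μ/r₂) = 47.93 km/s.
Transfer-orbit speed at r₂: v_p = √[μ(2/r₂ − 1/a_t)] = 62.06 km/s.
Second burn Δv₂ = |v₂ − v_p| = 14.13 km/s.
Total Δv = Δv₁ + Δv₂ = 23.21 km/s.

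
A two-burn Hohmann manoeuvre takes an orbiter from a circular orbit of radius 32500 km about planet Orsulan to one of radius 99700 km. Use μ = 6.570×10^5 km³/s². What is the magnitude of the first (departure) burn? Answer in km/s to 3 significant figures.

Δv₁ = 1.03 km/s

The Hohmann ellipse has a_t = (r₁ + r₂)/2 = 66100 km.
Circular speed at r = 32500 km: v_c = √(μ/r) = 4.496 km/s.
Vis-viva on the transfer ellipse at r = 32500 km gives v_t = √[μ(2/r − 1/a_t)] = 5.522 km/s.
Δv₁ = |v_t − v_c| = |5.522 − 4.496| = 1.026 km/s.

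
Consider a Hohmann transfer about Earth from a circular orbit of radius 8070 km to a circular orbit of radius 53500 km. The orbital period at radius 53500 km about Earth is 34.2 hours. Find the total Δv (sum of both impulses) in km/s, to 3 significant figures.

From Kepler's third law T² = 4π²r³/μ at r = 53500 km, T = 34.2 hours = 34.2 × 3600 s = 1.2312×10^5 s: μ = 4π²r³/T² = 3.98808×10^5 km³/s².
The Hohmann ellipse has a_t = (r₁ + r₂)/2 = 30785 km.
At r₁ the circular-orbit speed is v₁ = √(μ/r₁) = 7.02984 km/s.
Transfer-orbit speed at r₁ (vis-viva equation): v_p = √[μ(2/r₁ − 1/a_t)] = 9.26728 km/s.
First burn Δv₁ = |v_p − v₁| = 2.2374 km/s.
At r₂, v₂ = √(μ/r₂) = 2.7303 km/s.
Transfer-orbit speed at r₂: v_a = √[μ(2/r₂ − 1/a_t)] = 1.3979 km/s.
Second burn Δv₂ = |v₂ − v_a| = 1.3324 km/s.
Total Δv = Δv₁ + Δv₂ = 3.570 km/s.

Δv = 3.57 km/s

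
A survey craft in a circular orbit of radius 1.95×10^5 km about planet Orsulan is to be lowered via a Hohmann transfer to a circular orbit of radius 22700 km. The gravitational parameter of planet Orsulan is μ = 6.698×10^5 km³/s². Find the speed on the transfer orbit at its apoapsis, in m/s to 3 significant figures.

Semi-major axis of the transfer orbit: a_t = (1.950×10^5 + 22700)/2 = 1.0885×10^5 km.
At apoapsis, r = 1.950×10^5 km.
Applying v² = μ(2/r − 1/a_t): v = 0.8464 km/s.

v = 846 m/s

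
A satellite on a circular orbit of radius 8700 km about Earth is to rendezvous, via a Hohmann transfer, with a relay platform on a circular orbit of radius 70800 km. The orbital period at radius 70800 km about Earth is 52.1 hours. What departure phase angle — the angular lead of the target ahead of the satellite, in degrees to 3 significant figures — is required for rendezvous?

φ = 104°

From Kepler's third law T² = 4π²r³/μ at r = 70800 km, T = 52.1 hours = 52.1 × 3600 s = 1.8756×10^5 s: μ = 4π²r³/T² = 3.98271×10^5 km³/s².
Semi-major axis of the transfer orbit: a_t = (8700 + 70800)/2 = 39750 km.
The half-period of the transfer ellipse is t = π√(a_t³/μ) = 39450 s.
The target's mean motion on its circular orbit is ω₂ = √(μ/r₂³) = 3.350×10^-5 rad/s.
Angle swept by the target during transfer: ω₂·t = 1.3216 rad = 75.72°.
The satellite traverses 180° on the transfer ellipse, so the target must lead by 180° − 75.72° = 104°.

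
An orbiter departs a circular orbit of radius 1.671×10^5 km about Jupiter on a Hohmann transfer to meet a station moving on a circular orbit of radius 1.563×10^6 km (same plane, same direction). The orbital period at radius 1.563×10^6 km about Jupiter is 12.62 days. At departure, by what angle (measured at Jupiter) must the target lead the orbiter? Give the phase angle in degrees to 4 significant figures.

φ = 105.9°

From Kepler's third law T² = 4π²r³/μ at r = 1.563×10^6 km, T = 12.62 days = 12.62 × 86400 s = 1.090368×10^6 s: μ = 4π²r³/T² = 1.26792×10^8 km³/s².
Semi-major axis of the transfer orbit: a_t = (1.671×10^5 + 1.563×10^6)/2 = 8.6505×10^5 km.
Transfer time t = π√(a_t³/μ) = 2.2447×10^5 s.
The target's mean motion on its circular orbit is ω₂ = √(μ/r₂³) = 5.7624×10^-6 rad/s.
Angle swept by the target during transfer: ω₂·t = 1.2935 rad = 74.11°.
Arrival is 180° from departure on the ellipse, so φ = 180° − 74.11° = 105.9°.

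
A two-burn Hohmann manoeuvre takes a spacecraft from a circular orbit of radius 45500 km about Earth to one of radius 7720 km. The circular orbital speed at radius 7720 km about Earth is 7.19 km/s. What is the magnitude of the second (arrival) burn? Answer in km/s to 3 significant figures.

Δv₂ = 2.21 km/s

From the circular-orbit relation v² = μ/r at r = 7720 km: μ = v²r = (7.19)² × 7720 = 3.99094×10^5 km³/s².
The Hohmann ellipse has a_t = (r₁ + r₂)/2 = 26610 km.
On the circular orbit at r = 7720 km, v_c = √(μ/r) = 7.190 km/s.
Transfer-orbit speed at the same r (vis-viva, a = a_t): v_t = √[μ(2/r − 1/a_t)] = 9.402 km/s.
Δv₂ = |v_t − v_c| = |9.402 − 7.190| = 2.212 km/s.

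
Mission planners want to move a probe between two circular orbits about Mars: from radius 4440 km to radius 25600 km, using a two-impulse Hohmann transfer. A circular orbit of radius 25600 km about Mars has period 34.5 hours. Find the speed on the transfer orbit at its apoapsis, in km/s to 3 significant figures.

v = 0.704 km/s

From Kepler's third law T² = 4π²r³/μ at r = 25600 km, T = 34.5 hours = 34.5 × 3600 s = 1.242×10^5 s: μ = 4π²r³/T² = 42937.5 km³/s².
Transfer-ellipse semi-major axis a_t = (r₁ + r₂)/2 = (4440 + 25600)/2 = 15020 km.
The apoapsis of the transfer ellipse is at r = 25600 km.
Applying v² = μ(2/r − 1/a_t): v = 0.7041 km/s.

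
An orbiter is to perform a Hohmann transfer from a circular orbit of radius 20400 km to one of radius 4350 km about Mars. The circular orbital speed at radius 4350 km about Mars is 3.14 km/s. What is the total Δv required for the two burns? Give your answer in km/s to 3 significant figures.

From the circular-orbit relation v² = μ/r at r = 4350 km: μ = v²r = (3.14)² × 4350 = 42889.3 km³/s².
Transfer-ellipse semi-major axis a_t = (r₁ + r₂)/2 = (20400 + 4350)/2 = 12375 km.
Circular speed at r₁: v₁ = √(μ/r₁) = √(42889.3/20400) = 1.450 km/s.
On the transfer ellipse at r₁, v² = μ(2/r − 1/a) gives v_a = √[μ(2/r₁ − 1/a_t)] = 0.8597 km/s.
First burn Δv₁ = |v_a − v₁| = 0.5903 km/s.
At r₂, v₂ = √(μ/r₂) = 3.1400 km/s.
Transfer-orbit speed at r₂: v_p = √[μ(2/r₂ − 1/a_t)] = 4.0316 km/s.
Second burn Δv₂ = |v₂ − v_p| = 0.8916 km/s.
Δv = Δv₁ + Δv₂ = 0.5903 + 0.8916 = 1.482 km/s.

Δv = 1.48 km/s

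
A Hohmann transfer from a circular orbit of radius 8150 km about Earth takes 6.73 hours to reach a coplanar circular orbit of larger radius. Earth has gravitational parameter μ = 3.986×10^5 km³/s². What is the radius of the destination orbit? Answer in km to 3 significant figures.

r₂ = 49300 km

Transfer time t = 6.73 hours = 24228 s, and t = π√(a_t³/μ).
So a_t = (μ t²/π²)^(1/3) = (3.986×10^5 × (24228)² / π²)^(1/3) = 28727 km.
Since a_t = (r₁ + r₂)/2, r₂ = 2a_t − r₁ = 2×28727 − 8150 = 49304 km.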